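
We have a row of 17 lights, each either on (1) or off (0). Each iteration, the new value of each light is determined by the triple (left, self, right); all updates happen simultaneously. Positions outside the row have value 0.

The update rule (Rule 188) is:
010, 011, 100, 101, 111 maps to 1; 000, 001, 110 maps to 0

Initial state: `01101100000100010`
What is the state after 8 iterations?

01011010000110011
01110111000101010
01101110100111111
01011101110111110
01111011101111101
01110111011111011
01101110111110110
01011101111101101

01011101111101101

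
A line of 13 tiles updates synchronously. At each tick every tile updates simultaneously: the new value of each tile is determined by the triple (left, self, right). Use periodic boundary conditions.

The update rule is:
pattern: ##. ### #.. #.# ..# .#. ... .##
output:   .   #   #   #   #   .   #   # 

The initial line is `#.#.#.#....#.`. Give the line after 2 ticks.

.#.#.#.####.#
#.#.#.####.#.

#.#.#.####.#.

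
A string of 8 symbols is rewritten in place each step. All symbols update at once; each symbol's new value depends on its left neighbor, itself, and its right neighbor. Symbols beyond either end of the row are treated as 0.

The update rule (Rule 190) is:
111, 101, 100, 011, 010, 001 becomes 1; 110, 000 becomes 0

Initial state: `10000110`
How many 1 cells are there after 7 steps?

11001101
10111011
11110110
11101101
11011011
10110110
11101101
count of 1: 6

6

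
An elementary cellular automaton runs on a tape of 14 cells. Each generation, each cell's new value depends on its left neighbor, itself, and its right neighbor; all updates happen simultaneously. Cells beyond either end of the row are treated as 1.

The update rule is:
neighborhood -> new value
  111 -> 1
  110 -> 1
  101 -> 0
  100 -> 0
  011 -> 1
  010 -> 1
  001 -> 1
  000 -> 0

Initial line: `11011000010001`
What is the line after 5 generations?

11011011110111

11011000110011
11011001110111
11011011110111
11011011110111  (fixed point — unchanged through generation 5)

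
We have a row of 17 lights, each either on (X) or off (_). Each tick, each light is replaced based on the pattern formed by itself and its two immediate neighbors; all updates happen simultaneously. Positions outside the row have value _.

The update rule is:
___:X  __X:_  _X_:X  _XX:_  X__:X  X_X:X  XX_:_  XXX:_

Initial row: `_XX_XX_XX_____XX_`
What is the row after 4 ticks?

___X__X__XXXX___X
XX_XX_XX_____XX_X
__X__X__XXXX___XX
X_XX_XX_____XX___

X_XX_XX_____XX___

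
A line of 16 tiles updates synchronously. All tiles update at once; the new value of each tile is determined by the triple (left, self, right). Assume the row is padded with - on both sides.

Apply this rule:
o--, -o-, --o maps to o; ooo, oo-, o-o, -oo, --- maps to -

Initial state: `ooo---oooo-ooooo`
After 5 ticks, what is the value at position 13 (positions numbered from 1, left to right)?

tick 1: ---o-o----------
tick 2: --oo-oo---------
tick 3: -o-----o--------
tick 4: ooo---ooo-------
tick 5: ---o-o---o------
position 13 holds -

-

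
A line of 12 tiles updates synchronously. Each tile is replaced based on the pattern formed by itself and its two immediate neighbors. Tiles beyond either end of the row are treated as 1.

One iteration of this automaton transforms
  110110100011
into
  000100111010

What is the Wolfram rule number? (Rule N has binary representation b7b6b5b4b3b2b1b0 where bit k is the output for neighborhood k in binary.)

position 0: 111 → 0  (bit 7 = 0)
position 1: 110 → 0  (bit 6 = 0)
position 2: 101 → 0  (bit 5 = 0)
position 7: 100 → 1  (bit 4 = 1)
position 3: 011 → 1  (bit 3 = 1)
position 6: 010 → 1  (bit 2 = 1)
position 9: 001 → 0  (bit 1 = 0)
position 8: 000 → 1  (bit 0 = 1)
bits b7..b0 = 00011101 = 29

29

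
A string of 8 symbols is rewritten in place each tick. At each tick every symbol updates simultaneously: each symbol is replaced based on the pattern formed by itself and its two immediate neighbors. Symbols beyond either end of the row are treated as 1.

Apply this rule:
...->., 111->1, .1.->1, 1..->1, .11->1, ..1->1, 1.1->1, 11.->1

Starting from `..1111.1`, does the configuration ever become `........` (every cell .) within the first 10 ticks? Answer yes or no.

11111111
11111111  (fixed point — unchanged through tick 10)
tick 10 is 11111111, still not uniform .

no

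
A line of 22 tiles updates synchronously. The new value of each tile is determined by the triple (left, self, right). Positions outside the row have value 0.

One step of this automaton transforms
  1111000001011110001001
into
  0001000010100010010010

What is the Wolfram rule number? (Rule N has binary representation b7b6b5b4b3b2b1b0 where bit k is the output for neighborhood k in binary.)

position 1: 111 → 0  (bit 7 = 0)
position 3: 110 → 1  (bit 6 = 1)
position 10: 101 → 1  (bit 5 = 1)
position 4: 100 → 0  (bit 4 = 0)
position 0: 011 → 0  (bit 3 = 0)
position 9: 010 → 0  (bit 2 = 0)
position 8: 001 → 1  (bit 1 = 1)
position 5: 000 → 0  (bit 0 = 0)
bits b7..b0 = 01100010 = 98

98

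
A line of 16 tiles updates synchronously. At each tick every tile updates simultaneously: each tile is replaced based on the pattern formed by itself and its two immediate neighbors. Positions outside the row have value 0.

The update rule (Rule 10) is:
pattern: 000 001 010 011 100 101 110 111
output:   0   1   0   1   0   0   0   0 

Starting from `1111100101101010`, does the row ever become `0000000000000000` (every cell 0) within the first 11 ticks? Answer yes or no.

yes

1000001001000000
0000010010000000
0000100100000000
0001001000000000
0010010000000000
0100100000000000
1001000000000000
0010000000000000
0100000000000000
1000000000000000
0000000000000000
all cells are 0 at tick 11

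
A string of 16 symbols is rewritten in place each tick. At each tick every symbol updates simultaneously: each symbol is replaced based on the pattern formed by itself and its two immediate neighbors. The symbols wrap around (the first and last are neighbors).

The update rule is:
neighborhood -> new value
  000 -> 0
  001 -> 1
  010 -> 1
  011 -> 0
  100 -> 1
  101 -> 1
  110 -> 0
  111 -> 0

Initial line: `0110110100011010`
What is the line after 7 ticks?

1000001011111100

1001001110100111
0111110001111000
1000001010000100
1100011111001111
0010100000110000
0111110001001000
1000001011111100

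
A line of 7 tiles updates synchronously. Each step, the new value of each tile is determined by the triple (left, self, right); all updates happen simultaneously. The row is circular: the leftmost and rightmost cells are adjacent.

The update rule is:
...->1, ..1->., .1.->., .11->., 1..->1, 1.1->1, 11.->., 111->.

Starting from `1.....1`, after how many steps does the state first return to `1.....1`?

step 1: .1111..
step 2: .....11
step 3: 1111...
step 4: ....11.
step 5: 111...1
step 6: ...11..
step 7: 11...11
step 8: ..11...
step 9: 1...111
step 10: .11....
step 11: ...1111
step 12: 11.....
step 13: ..1111.
step 14: 1.....1

14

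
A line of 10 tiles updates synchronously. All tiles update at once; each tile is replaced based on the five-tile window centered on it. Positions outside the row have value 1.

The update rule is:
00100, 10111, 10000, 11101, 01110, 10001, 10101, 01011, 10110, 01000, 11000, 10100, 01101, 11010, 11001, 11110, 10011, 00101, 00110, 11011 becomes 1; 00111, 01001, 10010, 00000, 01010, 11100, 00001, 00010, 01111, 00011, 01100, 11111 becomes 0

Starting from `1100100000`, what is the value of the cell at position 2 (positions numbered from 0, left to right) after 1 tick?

1

tick 1: 1010111000
position 2 holds 1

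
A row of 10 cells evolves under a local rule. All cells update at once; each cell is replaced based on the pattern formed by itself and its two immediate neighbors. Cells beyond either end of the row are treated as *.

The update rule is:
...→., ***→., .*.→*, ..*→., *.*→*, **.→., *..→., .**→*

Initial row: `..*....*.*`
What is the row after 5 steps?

step 1: ..*....***
step 2: ..*....*..
step 3: ..*....*..  (fixed point — unchanged through step 5)

..*....*..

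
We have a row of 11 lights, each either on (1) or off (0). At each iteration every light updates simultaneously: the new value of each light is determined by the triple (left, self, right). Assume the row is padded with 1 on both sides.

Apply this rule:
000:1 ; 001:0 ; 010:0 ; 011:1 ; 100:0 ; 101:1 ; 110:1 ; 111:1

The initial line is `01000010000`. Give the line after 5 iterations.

10011111111

10011000110
10011010111
10011101111
10011111111
10011111111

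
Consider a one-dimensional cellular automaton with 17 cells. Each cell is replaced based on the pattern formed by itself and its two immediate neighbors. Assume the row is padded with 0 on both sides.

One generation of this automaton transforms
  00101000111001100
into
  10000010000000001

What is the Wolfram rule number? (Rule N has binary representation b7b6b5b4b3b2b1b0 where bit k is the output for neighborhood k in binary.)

position 9: 111 → 0  (bit 7 = 0)
position 10: 110 → 0  (bit 6 = 0)
position 3: 101 → 0  (bit 5 = 0)
position 5: 100 → 0  (bit 4 = 0)
position 8: 011 → 0  (bit 3 = 0)
position 2: 010 → 0  (bit 2 = 0)
position 1: 001 → 0  (bit 1 = 0)
position 0: 000 → 1  (bit 0 = 1)
bits b7..b0 = 00000001 = 1

1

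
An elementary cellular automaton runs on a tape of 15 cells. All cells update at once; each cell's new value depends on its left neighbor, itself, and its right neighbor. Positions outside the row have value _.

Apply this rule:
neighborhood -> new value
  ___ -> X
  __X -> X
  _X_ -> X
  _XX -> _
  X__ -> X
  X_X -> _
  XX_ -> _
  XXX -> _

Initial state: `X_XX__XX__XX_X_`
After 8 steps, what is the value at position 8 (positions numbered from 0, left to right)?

_

X___XX__XX___XX
XXXX__XX__XXX__
____XX__XX___XX
XXXX__XX__XXX__  (repeats step 2; period 2)
step 8: XXXX__XX__XXX__
position 8 holds _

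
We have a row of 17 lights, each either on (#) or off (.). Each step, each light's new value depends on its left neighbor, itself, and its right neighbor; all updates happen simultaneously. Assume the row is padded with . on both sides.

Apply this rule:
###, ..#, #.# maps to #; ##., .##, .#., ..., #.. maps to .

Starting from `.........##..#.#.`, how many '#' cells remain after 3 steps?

3

step 1: ........#...#.#..
step 2: .......#...#.#...
step 3: ......#...#.#....
count of #: 3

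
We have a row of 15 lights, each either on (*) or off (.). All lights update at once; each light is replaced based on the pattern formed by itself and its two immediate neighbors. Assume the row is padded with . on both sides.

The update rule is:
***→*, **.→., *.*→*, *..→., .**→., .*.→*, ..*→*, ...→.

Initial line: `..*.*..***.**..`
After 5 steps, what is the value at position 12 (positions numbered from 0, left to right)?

.****.*.*.*....
*.**.******....
**..*.****.....
...***.**......
..*.*.*........
position 12 holds .

.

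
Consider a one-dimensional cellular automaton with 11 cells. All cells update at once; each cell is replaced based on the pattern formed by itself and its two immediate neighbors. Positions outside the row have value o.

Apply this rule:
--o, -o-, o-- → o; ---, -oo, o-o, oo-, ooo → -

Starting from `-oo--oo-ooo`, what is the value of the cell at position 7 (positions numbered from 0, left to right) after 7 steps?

-

---oo------
o-o--o----o
--ooooo--o-
oo-----ooo-
--o---o----
oooo-ooo--o
--------oo-
position 7 holds -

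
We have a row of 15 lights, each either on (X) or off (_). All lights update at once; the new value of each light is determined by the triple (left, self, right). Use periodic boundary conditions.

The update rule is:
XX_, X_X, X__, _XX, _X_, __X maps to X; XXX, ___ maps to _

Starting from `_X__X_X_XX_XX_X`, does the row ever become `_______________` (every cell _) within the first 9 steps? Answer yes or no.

yes

step 1: XXXXXXXXXXXXXXX
step 2: _______________
all cells are _ at step 2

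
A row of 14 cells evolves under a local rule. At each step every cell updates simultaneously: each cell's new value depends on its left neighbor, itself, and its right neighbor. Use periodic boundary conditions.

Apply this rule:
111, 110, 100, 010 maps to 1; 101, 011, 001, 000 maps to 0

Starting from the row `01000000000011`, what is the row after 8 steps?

00001100110000

step 1: 01100000000001
step 2: 00110000000001
step 3: 10011000000001
step 4: 11001100000000
step 5: 01100110000000
step 6: 00110011000000
step 7: 00011001100000
step 8: 00001100110000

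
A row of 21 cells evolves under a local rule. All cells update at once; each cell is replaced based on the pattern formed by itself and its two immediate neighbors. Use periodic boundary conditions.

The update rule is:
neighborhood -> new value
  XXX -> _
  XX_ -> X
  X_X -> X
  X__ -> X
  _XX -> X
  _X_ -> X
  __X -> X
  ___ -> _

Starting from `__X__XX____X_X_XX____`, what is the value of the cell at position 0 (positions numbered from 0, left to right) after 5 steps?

_

step 1: _XXXXXXX__XXXXXXXX___
step 2: XX_____XXXX______XX__
step 3: XXX___XX__XX____XXXXX
step 4: __XX_XXXXXXXX__XX____
step 5: _XXXXX______XXXXXX___
position 0 holds _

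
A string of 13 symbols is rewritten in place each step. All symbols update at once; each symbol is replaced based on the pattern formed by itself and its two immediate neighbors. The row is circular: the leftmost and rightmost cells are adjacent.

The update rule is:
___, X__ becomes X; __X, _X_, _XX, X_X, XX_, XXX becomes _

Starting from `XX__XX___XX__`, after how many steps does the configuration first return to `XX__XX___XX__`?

26

__X___XX___X_
X__XX___XX__X
_X___XX___X__
__XX___XX__XX
X___XX___X___
_XX___XX__XX_
___XX___X___X
XX___XX__XX__
__XX___X___X_
X___XX__XX__X
_XX___X___X__
___XX__XX__XX
XX___X___X___
__XX__XX__XX_
X___X___X___X
_XX__XX__XX__
___X___X___XX
XX__XX__XX___
__X___X___XX_
X__XX__XX___X
_X___X___XX__
__XX__XX___XX
X___X___XX___
_XX__XX___XX_
___X___XX___X
XX__XX___XX__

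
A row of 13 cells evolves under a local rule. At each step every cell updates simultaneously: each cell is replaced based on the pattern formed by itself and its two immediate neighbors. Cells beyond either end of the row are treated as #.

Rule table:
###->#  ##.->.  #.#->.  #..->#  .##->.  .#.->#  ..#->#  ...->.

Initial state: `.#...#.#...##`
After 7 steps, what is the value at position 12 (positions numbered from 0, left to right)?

.##.##.##.#.#
..........#..
#........####
.#......#.###
.##....##..##
...#..#..##.#
#.#######....
position 12 holds .

.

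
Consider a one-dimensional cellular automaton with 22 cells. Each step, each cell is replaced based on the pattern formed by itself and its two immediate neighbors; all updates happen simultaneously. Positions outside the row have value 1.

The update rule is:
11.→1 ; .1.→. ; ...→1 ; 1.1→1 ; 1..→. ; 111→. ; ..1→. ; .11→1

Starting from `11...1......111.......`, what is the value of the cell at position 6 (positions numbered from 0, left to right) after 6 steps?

.

.1.1...1111.1.1.11111.
1.1..1.1..11.1.11...11
11....1...111.111.1.1.
.1.11...1.1.111.11.1.1
1.111.1..1.11.11111.11
111.11....11111...111.
position 6 holds .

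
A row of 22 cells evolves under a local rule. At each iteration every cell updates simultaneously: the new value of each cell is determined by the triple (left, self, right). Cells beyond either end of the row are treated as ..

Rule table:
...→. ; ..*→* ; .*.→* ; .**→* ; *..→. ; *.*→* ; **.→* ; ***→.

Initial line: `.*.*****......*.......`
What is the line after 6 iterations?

iteration 1: ****...*.....**.......
iteration 2: *..*..**....***.......
iteration 3: *.**.***...**.*.......
iteration 4: ******.*..*****.......
iteration 5: *....***.**...*.......
iteration 6: *...**.****..**.......

*...**.****..**.......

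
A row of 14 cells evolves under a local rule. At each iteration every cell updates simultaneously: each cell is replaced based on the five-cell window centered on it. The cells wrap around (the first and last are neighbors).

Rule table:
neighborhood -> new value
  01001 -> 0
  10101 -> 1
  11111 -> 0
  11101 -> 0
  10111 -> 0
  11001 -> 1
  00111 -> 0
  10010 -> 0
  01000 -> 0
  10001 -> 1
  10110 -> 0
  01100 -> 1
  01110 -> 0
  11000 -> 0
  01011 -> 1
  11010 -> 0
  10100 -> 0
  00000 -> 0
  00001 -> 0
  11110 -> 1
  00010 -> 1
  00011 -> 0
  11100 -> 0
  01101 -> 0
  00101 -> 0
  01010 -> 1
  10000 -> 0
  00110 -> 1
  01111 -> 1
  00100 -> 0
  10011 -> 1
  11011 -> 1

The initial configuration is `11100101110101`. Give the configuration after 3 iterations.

11010010000110
00000000000101
00000000001010

00000000001010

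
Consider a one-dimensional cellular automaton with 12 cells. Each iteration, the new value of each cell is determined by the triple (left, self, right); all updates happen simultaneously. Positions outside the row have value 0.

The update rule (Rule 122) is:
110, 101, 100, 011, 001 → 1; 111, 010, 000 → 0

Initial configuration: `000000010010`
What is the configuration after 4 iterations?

000000101101
000001011110
000010110011
000101111111

000101111111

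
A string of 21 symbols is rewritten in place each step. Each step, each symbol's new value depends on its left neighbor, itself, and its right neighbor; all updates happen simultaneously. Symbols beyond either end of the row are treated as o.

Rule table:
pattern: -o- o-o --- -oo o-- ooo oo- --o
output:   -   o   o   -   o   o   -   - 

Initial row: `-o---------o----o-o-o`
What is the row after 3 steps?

step 1: o-oooooooo--ooo--o-o-
step 2: -o-oooooo-o--o-o--o-o
step 3: o-o-oooo-o-o--o-o--o-

o-o-oooo-o-o--o-o--o-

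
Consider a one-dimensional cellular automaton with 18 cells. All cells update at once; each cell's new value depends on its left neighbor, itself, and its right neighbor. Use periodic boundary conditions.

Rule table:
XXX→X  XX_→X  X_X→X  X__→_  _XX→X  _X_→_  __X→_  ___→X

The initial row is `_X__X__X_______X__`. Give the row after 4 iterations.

_________XXXXX___X
_XXXXXXX_XXXXX_X__
_XXXXXXXXXXXXXX__X
XXXXXXXXXXXXXXX___

XXXXXXXXXXXXXXX___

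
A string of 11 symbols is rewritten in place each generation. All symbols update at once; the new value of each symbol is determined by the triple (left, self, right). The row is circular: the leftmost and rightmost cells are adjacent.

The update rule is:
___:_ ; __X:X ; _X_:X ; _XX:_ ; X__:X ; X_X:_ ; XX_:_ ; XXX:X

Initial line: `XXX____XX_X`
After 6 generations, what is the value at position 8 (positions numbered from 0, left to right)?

X

generation 1: XX_X__X____
generation 2: ___XXXXX__X
generation 3: X_X_XXX_XXX
generation 4: __X__X___XX
generation 5: XXXXXXX_X__
generation 6: _XXXXX__XXX
position 8 holds X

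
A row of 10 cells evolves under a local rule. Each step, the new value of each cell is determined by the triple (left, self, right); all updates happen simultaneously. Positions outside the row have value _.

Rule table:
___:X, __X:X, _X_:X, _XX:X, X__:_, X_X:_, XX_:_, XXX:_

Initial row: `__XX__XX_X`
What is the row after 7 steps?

step 1: XXX__XX__X
step 2: X___XX__XX
step 3: X_XXX__XX_
step 4: X_X___XX__
step 5: X_X_XXX__X
step 6: X_X_X___XX
step 7: X_X_X_XXX_

X_X_X_XXX_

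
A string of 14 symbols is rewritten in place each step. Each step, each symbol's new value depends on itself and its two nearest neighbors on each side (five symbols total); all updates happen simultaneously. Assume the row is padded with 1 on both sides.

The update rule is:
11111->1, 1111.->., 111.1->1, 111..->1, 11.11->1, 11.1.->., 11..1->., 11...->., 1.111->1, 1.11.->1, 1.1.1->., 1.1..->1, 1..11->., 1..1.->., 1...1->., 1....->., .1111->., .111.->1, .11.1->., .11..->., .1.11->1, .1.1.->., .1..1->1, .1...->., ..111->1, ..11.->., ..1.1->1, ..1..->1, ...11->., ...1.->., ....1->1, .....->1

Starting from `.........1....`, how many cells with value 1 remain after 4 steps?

step 1: ..111111.1..1.
step 2: ..1.11.1.11.11
step 3: ..111...11.11.
step 4: ..111.....11.1
count of 1: 6

6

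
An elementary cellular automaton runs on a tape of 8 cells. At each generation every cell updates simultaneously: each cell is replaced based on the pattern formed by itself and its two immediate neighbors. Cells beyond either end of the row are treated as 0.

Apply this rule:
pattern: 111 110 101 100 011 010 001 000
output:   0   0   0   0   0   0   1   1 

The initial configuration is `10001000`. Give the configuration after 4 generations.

00110011
11000100
00011001
11100010

11100010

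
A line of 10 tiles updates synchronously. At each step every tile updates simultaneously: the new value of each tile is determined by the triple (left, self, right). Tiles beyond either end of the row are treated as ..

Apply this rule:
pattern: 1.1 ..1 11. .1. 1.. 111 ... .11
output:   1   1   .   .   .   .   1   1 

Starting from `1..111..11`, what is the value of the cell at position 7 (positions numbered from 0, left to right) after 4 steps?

1

..11...11.
111..111..
1...11...1
..111..11.
position 7 holds 1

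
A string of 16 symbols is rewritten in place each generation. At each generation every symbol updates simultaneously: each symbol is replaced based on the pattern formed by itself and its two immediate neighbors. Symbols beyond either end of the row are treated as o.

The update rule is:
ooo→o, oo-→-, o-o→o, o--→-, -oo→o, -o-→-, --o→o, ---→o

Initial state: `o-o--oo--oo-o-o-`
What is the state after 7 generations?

-o--oo--oo-o-o-o
o--oo--oo-o-o-oo
--oo--oo-o-o-ooo
-oo--oo-o-o-oooo
oo--oo-o-o-ooooo
o--oo-o-o-oooooo
--oo-o-o-ooooooo

--oo-o-o-ooooooo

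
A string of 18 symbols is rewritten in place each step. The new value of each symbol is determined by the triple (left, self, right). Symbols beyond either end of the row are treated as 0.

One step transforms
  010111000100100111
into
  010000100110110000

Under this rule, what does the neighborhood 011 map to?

0

At position 3 the neighborhood is 011; the next row has 0 there.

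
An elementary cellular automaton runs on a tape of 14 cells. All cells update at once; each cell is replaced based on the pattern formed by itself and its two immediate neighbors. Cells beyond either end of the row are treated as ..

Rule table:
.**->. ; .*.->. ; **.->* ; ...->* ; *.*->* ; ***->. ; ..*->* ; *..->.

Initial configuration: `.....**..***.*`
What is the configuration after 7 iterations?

*****.*.*..**.
....**.*..*.*.
****.**..*.*..
...**.*.*.*..*
***.**.*.*..*.
..**.**.*..*..
**.**.**..*..*

**.**.**..*..*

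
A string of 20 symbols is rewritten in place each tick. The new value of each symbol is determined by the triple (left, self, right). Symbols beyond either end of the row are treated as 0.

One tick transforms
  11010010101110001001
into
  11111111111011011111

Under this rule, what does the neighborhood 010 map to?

At position 3 the neighborhood is 010; the next row has 1 there.

1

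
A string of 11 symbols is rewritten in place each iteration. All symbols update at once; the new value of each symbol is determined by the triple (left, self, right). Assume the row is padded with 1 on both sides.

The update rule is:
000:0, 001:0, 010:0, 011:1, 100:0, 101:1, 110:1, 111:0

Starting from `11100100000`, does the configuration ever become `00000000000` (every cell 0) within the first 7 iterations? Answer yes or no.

yes

00100000000
00000000000
all cells are 0 at iteration 2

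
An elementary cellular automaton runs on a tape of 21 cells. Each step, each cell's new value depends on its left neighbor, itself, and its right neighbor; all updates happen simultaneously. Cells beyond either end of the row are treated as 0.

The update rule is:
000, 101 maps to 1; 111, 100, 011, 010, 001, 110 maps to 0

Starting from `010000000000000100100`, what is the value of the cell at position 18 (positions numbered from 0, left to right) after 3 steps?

000111111111110000001
110000000000000111100
000111111111110000001
position 18 holds 0

0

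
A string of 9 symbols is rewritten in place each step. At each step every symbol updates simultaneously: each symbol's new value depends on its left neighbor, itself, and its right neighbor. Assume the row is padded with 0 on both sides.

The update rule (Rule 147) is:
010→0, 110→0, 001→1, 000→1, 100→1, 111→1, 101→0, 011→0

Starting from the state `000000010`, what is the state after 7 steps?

111111101
011111000
101110111
000100010
111011101
010001000
101110111

101110111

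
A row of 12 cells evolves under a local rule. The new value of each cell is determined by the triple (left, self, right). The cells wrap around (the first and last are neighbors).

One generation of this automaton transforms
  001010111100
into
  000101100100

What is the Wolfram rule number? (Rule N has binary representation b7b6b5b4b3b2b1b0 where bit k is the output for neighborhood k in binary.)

104

position 7: 111 → 0  (bit 7 = 0)
position 9: 110 → 1  (bit 6 = 1)
position 3: 101 → 1  (bit 5 = 1)
position 10: 100 → 0  (bit 4 = 0)
position 6: 011 → 1  (bit 3 = 1)
position 2: 010 → 0  (bit 2 = 0)
position 1: 001 → 0  (bit 1 = 0)
position 0: 000 → 0  (bit 0 = 0)
bits b7..b0 = 01101000 = 104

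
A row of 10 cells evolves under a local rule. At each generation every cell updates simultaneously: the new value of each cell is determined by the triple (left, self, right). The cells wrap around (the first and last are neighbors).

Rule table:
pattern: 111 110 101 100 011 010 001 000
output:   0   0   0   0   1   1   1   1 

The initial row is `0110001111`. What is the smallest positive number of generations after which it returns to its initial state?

10

generation 1: 0100111000
generation 2: 1101100011
generation 3: 0001001110
generation 4: 1111011000
generation 5: 1000010011
generation 6: 0011110110
generation 7: 1110000100
generation 8: 1000111101
generation 9: 0011100001
generation 10: 0110001111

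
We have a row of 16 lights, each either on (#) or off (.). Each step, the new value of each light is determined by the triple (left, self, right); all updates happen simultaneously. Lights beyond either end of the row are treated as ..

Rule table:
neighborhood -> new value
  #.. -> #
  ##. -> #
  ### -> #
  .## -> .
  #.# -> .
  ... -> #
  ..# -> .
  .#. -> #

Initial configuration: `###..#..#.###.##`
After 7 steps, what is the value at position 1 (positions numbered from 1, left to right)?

#

.###.##.#..##..#
..##..#.##..##.#
#..##.#..##..#.#
##..#.##..##.#.#
.##.#..##..#.#.#
..#.##..##.#.#.#
#.#..##..#.#.#.#
position 1 holds #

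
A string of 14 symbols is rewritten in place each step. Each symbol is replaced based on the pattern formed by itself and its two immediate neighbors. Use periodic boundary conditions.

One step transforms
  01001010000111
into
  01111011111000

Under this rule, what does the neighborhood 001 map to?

1

At position 3 the neighborhood is 001; the next row has 1 there.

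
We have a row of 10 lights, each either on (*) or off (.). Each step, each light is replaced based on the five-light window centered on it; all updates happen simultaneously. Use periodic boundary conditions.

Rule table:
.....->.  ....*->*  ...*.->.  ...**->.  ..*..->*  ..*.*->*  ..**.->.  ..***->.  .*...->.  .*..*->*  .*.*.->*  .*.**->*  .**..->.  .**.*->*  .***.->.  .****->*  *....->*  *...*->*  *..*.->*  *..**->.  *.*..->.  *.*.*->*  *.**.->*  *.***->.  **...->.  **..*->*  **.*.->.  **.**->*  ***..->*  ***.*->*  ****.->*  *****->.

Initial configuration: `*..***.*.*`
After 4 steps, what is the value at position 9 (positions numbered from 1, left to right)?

.

.*...*.***
...*.**..*
.*.***.***
.**..**..*
position 9 holds .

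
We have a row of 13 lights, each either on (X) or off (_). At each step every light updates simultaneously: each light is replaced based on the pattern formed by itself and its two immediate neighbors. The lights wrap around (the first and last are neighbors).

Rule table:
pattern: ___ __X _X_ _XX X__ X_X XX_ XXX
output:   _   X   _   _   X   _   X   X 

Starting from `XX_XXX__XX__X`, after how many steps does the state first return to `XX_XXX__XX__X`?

26

XX__XXXX_XXX_
_XXX_XXX__XX_
X_XX__XXXX_XX
X__XXX_XXX__X
XXX_XX__XXXX_
_XX__XXX_XXX_
X_XXX_XX__XXX
X__XX__XXX_XX
XXX_XXX_XX__X
XXX__XX__XXX_
_XXXX_XXX_XX_
X_XXX__XX__XX
X__XXXX_XXX_X
XXX_XXX__XX__
_XX__XXXX_XXX
__XXX_XXX__XX
XX_XX__XXXX_X
XX__XXX_XXX__
_XXX_XX__XXXX
__XX__XXX_XXX
XX_XXX_XX__XX
XX__XX__XXX_X
XXXX_XXX_XX__
_XXX__XX__XXX
__XXXX_XXX_XX
XX_XXX__XX__X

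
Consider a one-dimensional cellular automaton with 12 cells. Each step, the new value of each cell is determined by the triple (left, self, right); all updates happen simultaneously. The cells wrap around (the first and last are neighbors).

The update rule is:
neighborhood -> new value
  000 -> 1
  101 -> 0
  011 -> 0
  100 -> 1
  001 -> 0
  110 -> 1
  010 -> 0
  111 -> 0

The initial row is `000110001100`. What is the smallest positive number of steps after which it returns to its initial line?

12

110011100111
011000110000
001110011111
100011000001
111001111100
001100000110
100111110011
110000011000
011111001110
000001100011
111100111001
000110001100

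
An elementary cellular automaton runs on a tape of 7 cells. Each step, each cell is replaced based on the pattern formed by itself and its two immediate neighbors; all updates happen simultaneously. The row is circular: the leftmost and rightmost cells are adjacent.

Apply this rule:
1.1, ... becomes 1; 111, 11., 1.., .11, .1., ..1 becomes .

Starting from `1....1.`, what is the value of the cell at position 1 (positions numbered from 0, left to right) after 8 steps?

.

step 1: ..11..1
step 2: .......
step 3: 1111111
step 4: .......  (repeats step 2; period 2)
step 8: .......
position 1 holds .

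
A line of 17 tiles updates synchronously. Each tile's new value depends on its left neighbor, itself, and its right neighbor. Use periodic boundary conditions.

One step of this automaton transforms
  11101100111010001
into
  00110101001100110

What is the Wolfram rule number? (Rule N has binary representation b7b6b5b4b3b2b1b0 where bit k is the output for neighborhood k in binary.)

position 0: 111 → 0  (bit 7 = 0)
position 2: 110 → 1  (bit 6 = 1)
position 3: 101 → 1  (bit 5 = 1)
position 6: 100 → 0  (bit 4 = 0)
position 4: 011 → 0  (bit 3 = 0)
position 12: 010 → 0  (bit 2 = 0)
position 7: 001 → 1  (bit 1 = 1)
position 14: 000 → 1  (bit 0 = 1)
bits b7..b0 = 01100011 = 99

99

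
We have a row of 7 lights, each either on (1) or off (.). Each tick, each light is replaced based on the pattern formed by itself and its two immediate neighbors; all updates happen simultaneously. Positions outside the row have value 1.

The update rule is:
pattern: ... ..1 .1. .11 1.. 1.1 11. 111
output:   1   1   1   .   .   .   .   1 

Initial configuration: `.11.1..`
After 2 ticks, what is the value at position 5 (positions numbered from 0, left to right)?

....1.1
.1111..
position 5 holds .

.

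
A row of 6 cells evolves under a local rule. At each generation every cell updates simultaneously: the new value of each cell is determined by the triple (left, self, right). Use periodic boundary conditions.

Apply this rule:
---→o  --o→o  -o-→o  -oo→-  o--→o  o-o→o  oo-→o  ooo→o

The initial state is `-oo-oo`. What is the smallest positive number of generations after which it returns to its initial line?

3

generation 1: o-oo-o
generation 2: oo-oo-
generation 3: -oo-oo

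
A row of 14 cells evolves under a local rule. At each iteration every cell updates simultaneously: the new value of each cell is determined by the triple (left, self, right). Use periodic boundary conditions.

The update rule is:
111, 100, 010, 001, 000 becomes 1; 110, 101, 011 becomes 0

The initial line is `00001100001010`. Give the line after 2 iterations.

11101101110001

iteration 1: 11110011111011
iteration 2: 11101101110001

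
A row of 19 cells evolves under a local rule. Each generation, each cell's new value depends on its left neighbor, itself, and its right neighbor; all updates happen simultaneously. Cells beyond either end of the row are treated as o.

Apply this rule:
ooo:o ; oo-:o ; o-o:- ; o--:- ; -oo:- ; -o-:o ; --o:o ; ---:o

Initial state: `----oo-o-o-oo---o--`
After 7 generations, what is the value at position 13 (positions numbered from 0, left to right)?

-

-ooo-o-o-o--o-ooo-o
--oo-o-o-o-oo--oo--
-o-o-o-o-o--o-o-o-o
-o-o-o-o-o-oo-o-o--
-o-o-o-o-o--o-o-o-o  (repeats generation 3; period 2)
generation 7: -o-o-o-o-o--o-o-o-o
position 13 holds -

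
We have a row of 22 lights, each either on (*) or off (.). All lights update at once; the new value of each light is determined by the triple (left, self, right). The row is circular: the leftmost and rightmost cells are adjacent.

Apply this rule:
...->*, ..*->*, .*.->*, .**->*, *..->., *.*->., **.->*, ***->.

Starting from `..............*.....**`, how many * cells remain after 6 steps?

8

step 1: .**************.******
step 2: .*............*.*....*
step 3: .*.************.*.****
step 4: .*.*..........*.*.*..*
step 5: .*.*.**********.*.*.**
step 6: .*.*.*........*.*.*.**
count of *: 8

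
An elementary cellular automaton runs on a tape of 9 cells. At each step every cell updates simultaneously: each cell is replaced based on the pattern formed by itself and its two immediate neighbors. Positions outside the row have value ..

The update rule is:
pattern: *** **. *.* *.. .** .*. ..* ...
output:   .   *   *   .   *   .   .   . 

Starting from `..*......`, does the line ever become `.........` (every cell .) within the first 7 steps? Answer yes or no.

.........
all cells are . at step 1

yes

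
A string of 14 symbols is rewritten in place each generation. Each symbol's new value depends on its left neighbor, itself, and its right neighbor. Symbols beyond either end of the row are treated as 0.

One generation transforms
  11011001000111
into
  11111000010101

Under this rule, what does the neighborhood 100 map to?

At position 5 the neighborhood is 100; the next row has 0 there.

0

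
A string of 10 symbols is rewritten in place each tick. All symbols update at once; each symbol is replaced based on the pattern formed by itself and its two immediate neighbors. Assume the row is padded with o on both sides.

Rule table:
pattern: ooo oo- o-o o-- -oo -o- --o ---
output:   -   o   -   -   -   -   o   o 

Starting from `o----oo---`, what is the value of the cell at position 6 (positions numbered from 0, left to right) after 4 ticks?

o-ooo-o-oo
o---o-----
o-oo--oooo
o--o-o----
position 6 holds -

-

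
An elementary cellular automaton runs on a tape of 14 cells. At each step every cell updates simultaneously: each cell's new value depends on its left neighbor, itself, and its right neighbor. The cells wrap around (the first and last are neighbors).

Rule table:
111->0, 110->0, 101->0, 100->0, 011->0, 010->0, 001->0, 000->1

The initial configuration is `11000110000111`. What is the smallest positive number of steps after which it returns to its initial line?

2

step 1: 00010000110000
step 2: 11000110000111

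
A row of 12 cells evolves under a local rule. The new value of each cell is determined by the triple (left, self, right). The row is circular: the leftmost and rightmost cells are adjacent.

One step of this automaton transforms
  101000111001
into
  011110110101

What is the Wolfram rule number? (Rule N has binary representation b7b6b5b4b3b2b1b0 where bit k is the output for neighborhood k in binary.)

position 7: 111 → 1  (bit 7 = 1)
position 0: 110 → 0  (bit 6 = 0)
position 1: 101 → 1  (bit 5 = 1)
position 3: 100 → 1  (bit 4 = 1)
position 6: 011 → 1  (bit 3 = 1)
position 2: 010 → 1  (bit 2 = 1)
position 5: 001 → 0  (bit 1 = 0)
position 4: 000 → 1  (bit 0 = 1)
bits b7..b0 = 10111101 = 189

189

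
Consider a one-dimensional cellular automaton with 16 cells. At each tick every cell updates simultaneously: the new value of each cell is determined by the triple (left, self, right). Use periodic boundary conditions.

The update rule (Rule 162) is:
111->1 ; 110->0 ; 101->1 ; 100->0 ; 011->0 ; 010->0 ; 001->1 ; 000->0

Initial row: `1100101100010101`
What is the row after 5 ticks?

1001010000101010
0010100001010101
0101000010101010
1010000101010100
0100001010101001

0100001010101001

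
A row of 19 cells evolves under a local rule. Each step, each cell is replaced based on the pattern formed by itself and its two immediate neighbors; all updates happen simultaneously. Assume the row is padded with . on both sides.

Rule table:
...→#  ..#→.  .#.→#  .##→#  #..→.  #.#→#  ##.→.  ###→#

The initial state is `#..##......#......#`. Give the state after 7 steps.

#..#..#####.##..#.#

#..#..####.#.####.#
#..#..###.######.##
#..#..##.######.##.
#..#..#.######.##..
#..#..#######.##..#
#..#..######.##...#
#..#..#####.##..#.#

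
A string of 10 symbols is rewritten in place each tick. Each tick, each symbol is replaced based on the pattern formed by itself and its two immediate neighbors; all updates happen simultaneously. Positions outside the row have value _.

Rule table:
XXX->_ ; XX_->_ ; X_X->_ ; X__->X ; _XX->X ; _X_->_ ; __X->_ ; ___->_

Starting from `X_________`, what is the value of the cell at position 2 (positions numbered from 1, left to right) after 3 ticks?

_

_X________
__X_______
___X______
position 2 holds _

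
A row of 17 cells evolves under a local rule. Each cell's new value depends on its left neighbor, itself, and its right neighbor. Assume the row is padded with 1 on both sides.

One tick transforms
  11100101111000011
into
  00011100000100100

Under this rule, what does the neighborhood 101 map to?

At position 6 the neighborhood is 101; the next row has 0 there.

0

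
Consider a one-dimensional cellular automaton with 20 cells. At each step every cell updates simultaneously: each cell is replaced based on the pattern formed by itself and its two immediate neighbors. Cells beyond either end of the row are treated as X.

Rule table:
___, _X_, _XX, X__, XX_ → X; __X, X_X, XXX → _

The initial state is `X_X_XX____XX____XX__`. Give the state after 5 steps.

X_X_XXXXX_XXXXX_XXX_
X_X_X___X_X___X_X_X_
X_X_XXX_X_XXX_X_X_X_
X_X_X_X_X_X_X_X_X_X_
X_X_X_X_X_X_X_X_X_X_

X_X_X_X_X_X_X_X_X_X_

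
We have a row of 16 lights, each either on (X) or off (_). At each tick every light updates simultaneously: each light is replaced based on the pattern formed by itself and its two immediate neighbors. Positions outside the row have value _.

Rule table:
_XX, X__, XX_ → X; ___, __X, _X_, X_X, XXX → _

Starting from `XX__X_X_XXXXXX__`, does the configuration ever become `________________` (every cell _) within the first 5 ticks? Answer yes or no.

XXX_____X____XX_
X_XX_____X___XXX
__XXX_____X__X_X
__X_XX_____X____
____XXX_____X___
tick 5 is ____XXX_____X___, still not uniform _

no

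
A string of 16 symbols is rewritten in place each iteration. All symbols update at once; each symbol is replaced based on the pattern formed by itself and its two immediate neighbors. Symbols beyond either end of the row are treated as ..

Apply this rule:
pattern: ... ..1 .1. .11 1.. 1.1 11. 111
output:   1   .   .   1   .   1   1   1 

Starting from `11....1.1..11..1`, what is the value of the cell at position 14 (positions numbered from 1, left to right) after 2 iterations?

.

11.11..1...11...
11111....1.11.11
position 14 holds .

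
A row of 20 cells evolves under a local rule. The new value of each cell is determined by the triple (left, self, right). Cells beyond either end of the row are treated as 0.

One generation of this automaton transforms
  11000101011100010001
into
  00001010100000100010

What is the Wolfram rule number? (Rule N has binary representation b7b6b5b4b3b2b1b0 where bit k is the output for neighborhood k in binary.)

34

position 10: 111 → 0  (bit 7 = 0)
position 1: 110 → 0  (bit 6 = 0)
position 6: 101 → 1  (bit 5 = 1)
position 2: 100 → 0  (bit 4 = 0)
position 0: 011 → 0  (bit 3 = 0)
position 5: 010 → 0  (bit 2 = 0)
position 4: 001 → 1  (bit 1 = 1)
position 3: 000 → 0  (bit 0 = 0)
bits b7..b0 = 00100010 = 34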